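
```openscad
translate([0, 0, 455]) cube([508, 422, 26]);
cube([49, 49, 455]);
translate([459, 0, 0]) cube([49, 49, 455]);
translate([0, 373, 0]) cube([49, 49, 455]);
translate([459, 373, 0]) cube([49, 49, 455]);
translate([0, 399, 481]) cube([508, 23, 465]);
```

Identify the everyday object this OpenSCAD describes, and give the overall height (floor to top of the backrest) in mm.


A chair. The overall height is 946 mm.

A slab on four corner posts with a tall panel at the back — a chair. The seat slab sits at z = 455 with thickness 26, and the 465 mm backrest starts at the seat top, so the overall height is 455 + 26 + 465 = 946 mm.


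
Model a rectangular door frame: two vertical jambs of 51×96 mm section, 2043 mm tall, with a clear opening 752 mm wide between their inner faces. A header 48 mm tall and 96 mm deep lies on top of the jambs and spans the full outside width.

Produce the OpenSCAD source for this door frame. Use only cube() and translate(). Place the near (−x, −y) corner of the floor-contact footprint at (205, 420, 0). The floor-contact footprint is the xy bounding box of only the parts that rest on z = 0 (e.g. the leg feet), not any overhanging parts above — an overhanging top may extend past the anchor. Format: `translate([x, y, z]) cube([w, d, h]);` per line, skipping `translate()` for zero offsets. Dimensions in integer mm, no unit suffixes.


translate([205, 420, 0]) cube([51, 96, 2043]);
translate([1008, 420, 0]) cube([51, 96, 2043]);
translate([205, 420, 2043]) cube([854, 96, 48]);


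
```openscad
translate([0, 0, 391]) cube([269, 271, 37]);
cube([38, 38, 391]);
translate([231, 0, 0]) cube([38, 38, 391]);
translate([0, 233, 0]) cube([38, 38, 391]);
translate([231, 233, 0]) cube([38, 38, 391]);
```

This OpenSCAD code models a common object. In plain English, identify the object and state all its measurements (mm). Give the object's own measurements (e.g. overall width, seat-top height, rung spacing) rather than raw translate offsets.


A simple wooden stool: a rectangular seat 269 mm (x) by 271 mm (y), 37 mm thick, top face at z = 428 mm, on four square legs, each 38×38 mm in cross-section. The legs rest on z = 0, each flush with a corner of the seat.


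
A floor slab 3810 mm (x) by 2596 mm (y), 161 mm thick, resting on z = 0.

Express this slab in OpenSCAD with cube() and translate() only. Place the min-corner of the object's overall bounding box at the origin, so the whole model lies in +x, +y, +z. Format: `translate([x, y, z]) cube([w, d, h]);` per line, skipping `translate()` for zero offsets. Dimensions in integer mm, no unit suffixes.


cube([3810, 2596, 161]);


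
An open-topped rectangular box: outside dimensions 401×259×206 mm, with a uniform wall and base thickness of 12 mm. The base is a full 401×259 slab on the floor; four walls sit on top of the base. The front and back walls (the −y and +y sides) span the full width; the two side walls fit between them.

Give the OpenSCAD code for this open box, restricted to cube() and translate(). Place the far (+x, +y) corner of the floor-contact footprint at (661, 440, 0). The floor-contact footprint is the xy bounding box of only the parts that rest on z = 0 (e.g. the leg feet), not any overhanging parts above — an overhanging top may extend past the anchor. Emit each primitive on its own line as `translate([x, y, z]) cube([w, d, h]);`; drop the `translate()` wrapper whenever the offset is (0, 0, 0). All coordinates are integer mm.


translate([260, 181, 0]) cube([401, 259, 12]);
translate([260, 181, 12]) cube([401, 12, 194]);
translate([260, 428, 12]) cube([401, 12, 194]);
translate([260, 193, 12]) cube([12, 235, 194]);
translate([649, 193, 12]) cube([12, 235, 194]);


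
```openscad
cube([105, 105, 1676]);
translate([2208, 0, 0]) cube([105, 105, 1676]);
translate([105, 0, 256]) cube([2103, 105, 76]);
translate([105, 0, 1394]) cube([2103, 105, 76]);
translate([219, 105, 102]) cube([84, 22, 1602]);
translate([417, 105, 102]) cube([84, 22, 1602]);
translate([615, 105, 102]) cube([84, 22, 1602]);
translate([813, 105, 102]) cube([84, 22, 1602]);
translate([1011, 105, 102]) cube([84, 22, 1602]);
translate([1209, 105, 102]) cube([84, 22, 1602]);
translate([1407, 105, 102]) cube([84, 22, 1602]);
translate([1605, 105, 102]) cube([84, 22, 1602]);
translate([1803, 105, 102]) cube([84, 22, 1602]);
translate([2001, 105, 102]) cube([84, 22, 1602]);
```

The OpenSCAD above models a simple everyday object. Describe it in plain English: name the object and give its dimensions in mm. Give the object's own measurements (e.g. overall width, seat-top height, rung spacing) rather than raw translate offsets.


A fence section. Two 105×105 mm posts, 1676 mm tall, stand on the floor with a clear span of 2103 mm between their inner faces. Two horizontal rails of 105×76 mm section span the gap between the posts with their undersides at z = 256 mm and z = 1394 mm, flush with the posts' −y face. 10 pickets, each 84 mm wide, 22 mm thick and 1602 mm tall, are fixed to the +y face of the rails with their bottoms at z = 102 mm, spaced across the span with a 114 mm gap after the −x post and between neighbouring pickets, with 123 mm left before the +x post.


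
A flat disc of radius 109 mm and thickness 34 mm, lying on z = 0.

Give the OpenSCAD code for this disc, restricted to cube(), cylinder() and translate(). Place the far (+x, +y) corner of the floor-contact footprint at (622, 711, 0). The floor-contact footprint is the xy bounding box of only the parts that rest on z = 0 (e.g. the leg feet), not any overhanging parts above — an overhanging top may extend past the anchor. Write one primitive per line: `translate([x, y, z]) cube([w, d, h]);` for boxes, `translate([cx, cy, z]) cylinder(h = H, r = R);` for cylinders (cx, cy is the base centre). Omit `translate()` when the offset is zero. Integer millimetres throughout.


translate([513, 602, 0]) cylinder(h = 34, r = 109);


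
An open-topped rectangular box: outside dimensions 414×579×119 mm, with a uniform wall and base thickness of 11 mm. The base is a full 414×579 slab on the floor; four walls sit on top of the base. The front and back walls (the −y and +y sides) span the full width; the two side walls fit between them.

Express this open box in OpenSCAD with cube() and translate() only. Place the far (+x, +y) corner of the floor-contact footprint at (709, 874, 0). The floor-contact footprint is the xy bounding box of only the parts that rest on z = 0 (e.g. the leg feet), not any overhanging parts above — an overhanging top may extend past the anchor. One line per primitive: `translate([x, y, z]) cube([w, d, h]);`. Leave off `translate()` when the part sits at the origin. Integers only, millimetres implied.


translate([295, 295, 0]) cube([414, 579, 11]);
translate([295, 295, 11]) cube([414, 11, 108]);
translate([295, 863, 11]) cube([414, 11, 108]);
translate([295, 306, 11]) cube([11, 557, 108]);
translate([698, 306, 11]) cube([11, 557, 108]);


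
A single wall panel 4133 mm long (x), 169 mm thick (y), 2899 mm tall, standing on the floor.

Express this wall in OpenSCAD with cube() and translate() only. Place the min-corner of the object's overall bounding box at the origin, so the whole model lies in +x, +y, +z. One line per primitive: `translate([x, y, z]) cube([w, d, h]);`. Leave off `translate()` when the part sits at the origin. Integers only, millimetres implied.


cube([4133, 169, 2899]);


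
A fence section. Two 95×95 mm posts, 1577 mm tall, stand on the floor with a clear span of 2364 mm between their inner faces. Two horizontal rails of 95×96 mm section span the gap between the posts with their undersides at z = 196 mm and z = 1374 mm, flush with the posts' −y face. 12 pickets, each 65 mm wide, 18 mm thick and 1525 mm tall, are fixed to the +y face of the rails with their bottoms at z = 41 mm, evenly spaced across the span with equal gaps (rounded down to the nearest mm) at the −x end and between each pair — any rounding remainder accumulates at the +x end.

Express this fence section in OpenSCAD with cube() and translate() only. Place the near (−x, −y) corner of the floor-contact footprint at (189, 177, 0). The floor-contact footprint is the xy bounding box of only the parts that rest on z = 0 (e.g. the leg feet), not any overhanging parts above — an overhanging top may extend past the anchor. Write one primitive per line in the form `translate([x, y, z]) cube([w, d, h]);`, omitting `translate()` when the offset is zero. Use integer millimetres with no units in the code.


translate([189, 177, 0]) cube([95, 95, 1577]);
translate([2648, 177, 0]) cube([95, 95, 1577]);
translate([284, 177, 196]) cube([2364, 95, 96]);
translate([284, 177, 1374]) cube([2364, 95, 96]);
translate([405, 272, 41]) cube([65, 18, 1525]);
translate([591, 272, 41]) cube([65, 18, 1525]);
translate([777, 272, 41]) cube([65, 18, 1525]);
translate([963, 272, 41]) cube([65, 18, 1525]);
translate([1149, 272, 41]) cube([65, 18, 1525]);
translate([1335, 272, 41]) cube([65, 18, 1525]);
translate([1521, 272, 41]) cube([65, 18, 1525]);
translate([1707, 272, 41]) cube([65, 18, 1525]);
translate([1893, 272, 41]) cube([65, 18, 1525]);
translate([2079, 272, 41]) cube([65, 18, 1525]);
translate([2265, 272, 41]) cube([65, 18, 1525]);
translate([2451, 272, 41]) cube([65, 18, 1525]);


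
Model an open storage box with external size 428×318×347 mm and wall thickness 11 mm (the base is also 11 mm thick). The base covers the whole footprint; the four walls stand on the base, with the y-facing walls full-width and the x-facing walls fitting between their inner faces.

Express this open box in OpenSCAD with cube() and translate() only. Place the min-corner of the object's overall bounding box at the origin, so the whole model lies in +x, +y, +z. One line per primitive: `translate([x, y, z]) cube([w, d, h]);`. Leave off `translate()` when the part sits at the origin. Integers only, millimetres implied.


cube([428, 318, 11]);
translate([0, 0, 11]) cube([428, 11, 336]);
translate([0, 307, 11]) cube([428, 11, 336]);
translate([0, 11, 11]) cube([11, 296, 336]);
translate([417, 11, 11]) cube([11, 296, 336]);


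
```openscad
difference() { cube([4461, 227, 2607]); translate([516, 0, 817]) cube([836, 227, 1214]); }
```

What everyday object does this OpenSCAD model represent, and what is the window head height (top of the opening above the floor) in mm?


A wall with a window opening. The window head height is 2031 mm.

A wall with a rectangular opening subtracted — a window. Sill at z = 817, opening 1214 mm tall, so the head is at 817 + 1214 = 2031 mm.


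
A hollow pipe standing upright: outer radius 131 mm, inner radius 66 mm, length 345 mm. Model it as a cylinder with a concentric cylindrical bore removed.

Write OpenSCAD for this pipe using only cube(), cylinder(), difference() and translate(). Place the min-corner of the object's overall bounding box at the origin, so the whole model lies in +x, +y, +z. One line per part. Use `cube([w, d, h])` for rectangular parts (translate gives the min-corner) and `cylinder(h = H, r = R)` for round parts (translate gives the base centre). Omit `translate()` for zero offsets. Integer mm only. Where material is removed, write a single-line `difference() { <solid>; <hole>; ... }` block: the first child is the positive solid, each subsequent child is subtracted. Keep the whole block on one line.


difference() { translate([131, 131, 0]) cylinder(h = 345, r = 131); translate([131, 131, 0]) cylinder(h = 345, r = 66); }


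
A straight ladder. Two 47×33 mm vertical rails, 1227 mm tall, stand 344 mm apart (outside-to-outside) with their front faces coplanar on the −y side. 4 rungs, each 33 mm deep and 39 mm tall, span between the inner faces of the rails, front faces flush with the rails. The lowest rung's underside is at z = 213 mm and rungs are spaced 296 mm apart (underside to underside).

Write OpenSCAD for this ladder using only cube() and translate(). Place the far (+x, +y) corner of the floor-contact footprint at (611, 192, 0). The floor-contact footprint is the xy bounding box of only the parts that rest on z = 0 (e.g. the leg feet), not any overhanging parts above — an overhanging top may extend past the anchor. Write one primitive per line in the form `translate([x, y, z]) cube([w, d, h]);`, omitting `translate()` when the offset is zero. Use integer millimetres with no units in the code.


translate([267, 159, 0]) cube([47, 33, 1227]);
translate([564, 159, 0]) cube([47, 33, 1227]);
translate([314, 159, 213]) cube([250, 33, 39]);
translate([314, 159, 509]) cube([250, 33, 39]);
translate([314, 159, 805]) cube([250, 33, 39]);
translate([314, 159, 1101]) cube([250, 33, 39]);


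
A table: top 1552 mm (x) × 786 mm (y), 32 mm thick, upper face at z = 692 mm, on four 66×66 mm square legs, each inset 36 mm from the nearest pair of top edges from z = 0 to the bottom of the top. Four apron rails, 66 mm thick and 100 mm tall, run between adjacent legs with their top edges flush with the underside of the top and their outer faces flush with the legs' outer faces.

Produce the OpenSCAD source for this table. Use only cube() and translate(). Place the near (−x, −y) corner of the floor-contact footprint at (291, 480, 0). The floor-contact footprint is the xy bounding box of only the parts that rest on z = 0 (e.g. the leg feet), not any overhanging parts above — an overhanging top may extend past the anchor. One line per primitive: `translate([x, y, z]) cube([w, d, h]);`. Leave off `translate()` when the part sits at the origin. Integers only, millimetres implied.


translate([255, 444, 660]) cube([1552, 786, 32]);
translate([291, 480, 0]) cube([66, 66, 660]);
translate([1705, 480, 0]) cube([66, 66, 660]);
translate([291, 1128, 0]) cube([66, 66, 660]);
translate([1705, 1128, 0]) cube([66, 66, 660]);
translate([357, 480, 560]) cube([1348, 66, 100]);
translate([357, 1128, 560]) cube([1348, 66, 100]);
translate([291, 546, 560]) cube([66, 582, 100]);
translate([1705, 546, 560]) cube([66, 582, 100]);


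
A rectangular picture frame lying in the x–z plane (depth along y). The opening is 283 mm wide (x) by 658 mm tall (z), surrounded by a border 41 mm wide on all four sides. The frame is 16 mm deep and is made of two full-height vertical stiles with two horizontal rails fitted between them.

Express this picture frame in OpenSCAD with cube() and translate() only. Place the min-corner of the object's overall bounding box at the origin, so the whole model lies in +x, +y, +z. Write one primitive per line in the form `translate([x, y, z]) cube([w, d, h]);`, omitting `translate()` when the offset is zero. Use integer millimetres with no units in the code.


cube([41, 16, 740]);
translate([324, 0, 0]) cube([41, 16, 740]);
translate([41, 0, 0]) cube([283, 16, 41]);
translate([41, 0, 699]) cube([283, 16, 41]);


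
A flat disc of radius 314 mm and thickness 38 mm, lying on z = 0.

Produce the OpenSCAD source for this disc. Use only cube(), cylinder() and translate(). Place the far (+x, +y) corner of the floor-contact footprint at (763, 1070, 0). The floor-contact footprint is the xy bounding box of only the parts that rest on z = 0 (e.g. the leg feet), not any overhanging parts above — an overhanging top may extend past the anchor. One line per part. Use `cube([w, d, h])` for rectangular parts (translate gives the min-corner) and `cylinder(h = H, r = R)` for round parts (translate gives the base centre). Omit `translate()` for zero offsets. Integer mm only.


translate([449, 756, 0]) cylinder(h = 38, r = 314);


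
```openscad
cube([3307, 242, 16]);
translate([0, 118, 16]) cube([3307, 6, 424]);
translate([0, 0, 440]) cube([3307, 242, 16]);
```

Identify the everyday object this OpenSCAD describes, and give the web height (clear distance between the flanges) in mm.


An I-beam. The web height is 424 mm.

Two wide flanges with a thin centred web — an I-beam. Overall 456 mm minus two 16 mm flanges gives a web of 456 − 2·16 = 424 mm.


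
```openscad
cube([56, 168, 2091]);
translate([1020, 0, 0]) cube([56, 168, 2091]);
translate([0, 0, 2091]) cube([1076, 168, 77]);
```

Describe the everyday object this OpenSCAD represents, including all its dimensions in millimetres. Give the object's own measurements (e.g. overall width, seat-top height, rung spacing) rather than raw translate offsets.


A door frame. The clear opening is 964 mm wide and 2091 mm high. Two 56 mm wide jambs, 168 mm deep, stand either side of the opening from the floor to the top of the opening. A 77 mm thick head sits across the top of both jambs, spanning the full outside width of the frame.


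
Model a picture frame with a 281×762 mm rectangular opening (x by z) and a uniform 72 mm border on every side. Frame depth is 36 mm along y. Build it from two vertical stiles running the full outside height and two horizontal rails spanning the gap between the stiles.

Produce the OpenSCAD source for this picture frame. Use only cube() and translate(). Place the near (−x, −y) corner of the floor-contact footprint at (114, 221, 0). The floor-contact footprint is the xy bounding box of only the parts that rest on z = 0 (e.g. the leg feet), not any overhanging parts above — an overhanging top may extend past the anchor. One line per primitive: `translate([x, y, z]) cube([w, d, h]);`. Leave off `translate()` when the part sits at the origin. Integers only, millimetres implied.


translate([114, 221, 0]) cube([72, 36, 906]);
translate([467, 221, 0]) cube([72, 36, 906]);
translate([186, 221, 0]) cube([281, 36, 72]);
translate([186, 221, 834]) cube([281, 36, 72]);


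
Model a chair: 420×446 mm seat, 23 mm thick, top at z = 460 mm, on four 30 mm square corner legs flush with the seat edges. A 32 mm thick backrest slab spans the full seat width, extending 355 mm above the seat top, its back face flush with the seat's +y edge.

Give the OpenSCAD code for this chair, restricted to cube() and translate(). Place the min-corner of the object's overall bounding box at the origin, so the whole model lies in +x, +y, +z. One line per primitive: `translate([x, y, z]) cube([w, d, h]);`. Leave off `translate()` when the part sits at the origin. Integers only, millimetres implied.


translate([0, 0, 437]) cube([420, 446, 23]);
cube([30, 30, 437]);
translate([390, 0, 0]) cube([30, 30, 437]);
translate([0, 416, 0]) cube([30, 30, 437]);
translate([390, 416, 0]) cube([30, 30, 437]);
translate([0, 414, 460]) cube([420, 32, 355]);


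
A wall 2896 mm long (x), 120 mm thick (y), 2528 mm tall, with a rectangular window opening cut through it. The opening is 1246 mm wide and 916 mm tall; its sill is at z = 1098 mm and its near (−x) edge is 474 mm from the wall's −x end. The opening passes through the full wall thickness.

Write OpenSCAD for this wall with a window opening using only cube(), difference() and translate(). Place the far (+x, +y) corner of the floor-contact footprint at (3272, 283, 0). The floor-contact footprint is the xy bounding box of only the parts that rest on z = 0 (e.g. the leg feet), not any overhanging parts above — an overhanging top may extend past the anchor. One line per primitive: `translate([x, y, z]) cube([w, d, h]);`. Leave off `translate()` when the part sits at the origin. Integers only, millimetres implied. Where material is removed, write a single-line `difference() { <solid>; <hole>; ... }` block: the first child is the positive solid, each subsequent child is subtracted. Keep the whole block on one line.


difference() { translate([376, 163, 0]) cube([2896, 120, 2528]); translate([850, 163, 1098]) cube([1246, 120, 916]); }


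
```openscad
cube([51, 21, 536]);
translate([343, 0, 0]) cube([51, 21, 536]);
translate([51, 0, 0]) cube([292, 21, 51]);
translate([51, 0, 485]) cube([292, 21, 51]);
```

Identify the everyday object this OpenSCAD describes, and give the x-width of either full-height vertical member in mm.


A picture frame. The border width is 51 mm.

Four thin pieces enclosing a rectangular opening — a picture frame. The two full-height stiles are 536 mm tall; the top rail sits at z = 485 and is 51 mm tall, so the border above the opening is 536 − 485 = 51 mm, matching the stile x-width.


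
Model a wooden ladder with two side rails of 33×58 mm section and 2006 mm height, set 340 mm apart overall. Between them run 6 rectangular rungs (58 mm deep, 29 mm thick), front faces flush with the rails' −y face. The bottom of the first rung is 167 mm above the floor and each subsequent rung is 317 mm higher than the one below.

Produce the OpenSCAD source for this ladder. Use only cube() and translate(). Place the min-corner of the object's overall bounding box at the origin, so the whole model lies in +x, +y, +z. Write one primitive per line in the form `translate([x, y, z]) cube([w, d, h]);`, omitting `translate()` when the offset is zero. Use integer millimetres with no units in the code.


cube([33, 58, 2006]);
translate([307, 0, 0]) cube([33, 58, 2006]);
translate([33, 0, 167]) cube([274, 58, 29]);
translate([33, 0, 484]) cube([274, 58, 29]);
translate([33, 0, 801]) cube([274, 58, 29]);
translate([33, 0, 1118]) cube([274, 58, 29]);
translate([33, 0, 1435]) cube([274, 58, 29]);
translate([33, 0, 1752]) cube([274, 58, 29]);


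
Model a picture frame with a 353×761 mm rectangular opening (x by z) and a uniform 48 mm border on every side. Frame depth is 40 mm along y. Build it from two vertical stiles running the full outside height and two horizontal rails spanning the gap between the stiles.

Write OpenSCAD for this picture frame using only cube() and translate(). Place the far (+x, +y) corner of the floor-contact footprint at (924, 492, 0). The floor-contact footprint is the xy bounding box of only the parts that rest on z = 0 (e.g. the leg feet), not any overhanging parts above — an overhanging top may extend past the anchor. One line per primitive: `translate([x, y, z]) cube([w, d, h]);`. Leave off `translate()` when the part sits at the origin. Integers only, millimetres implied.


translate([475, 452, 0]) cube([48, 40, 857]);
translate([876, 452, 0]) cube([48, 40, 857]);
translate([523, 452, 0]) cube([353, 40, 48]);
translate([523, 452, 809]) cube([353, 40, 48]);


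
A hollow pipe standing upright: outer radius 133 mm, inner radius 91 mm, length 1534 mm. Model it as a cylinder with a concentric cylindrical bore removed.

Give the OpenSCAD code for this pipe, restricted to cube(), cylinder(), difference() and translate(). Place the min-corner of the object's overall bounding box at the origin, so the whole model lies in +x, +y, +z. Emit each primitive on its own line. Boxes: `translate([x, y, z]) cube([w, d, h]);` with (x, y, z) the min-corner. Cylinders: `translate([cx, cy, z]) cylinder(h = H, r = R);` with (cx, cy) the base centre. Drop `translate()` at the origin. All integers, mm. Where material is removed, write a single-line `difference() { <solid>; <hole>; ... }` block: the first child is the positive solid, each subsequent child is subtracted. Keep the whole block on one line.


difference() { translate([133, 133, 0]) cylinder(h = 1534, r = 133); translate([133, 133, 0]) cylinder(h = 1534, r = 91); }


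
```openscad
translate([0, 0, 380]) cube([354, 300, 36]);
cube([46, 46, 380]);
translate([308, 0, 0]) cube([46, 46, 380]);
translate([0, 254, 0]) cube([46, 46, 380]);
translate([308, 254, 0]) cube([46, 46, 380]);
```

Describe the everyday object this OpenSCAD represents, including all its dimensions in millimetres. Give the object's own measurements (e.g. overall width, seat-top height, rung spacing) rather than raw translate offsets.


A four-legged stool. The seat is a 354×300×36 mm slab whose top surface is at z = 416 mm; four square legs, each 46×46 mm in cross-section, run from the floor (z = 0) to the underside of the seat, each flush with a corner of the seat.


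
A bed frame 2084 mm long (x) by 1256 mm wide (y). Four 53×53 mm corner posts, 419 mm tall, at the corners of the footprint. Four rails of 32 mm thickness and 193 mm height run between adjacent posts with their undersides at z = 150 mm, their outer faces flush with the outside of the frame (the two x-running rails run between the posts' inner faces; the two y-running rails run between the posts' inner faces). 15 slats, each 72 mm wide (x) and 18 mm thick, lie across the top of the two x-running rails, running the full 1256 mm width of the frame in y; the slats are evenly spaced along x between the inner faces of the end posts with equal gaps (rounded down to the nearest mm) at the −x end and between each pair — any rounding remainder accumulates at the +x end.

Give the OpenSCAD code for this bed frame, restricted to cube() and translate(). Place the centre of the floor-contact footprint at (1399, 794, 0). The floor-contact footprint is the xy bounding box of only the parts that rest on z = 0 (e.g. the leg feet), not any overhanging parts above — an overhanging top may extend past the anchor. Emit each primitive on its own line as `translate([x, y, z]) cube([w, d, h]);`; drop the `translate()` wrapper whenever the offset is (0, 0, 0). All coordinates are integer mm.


translate([357, 166, 0]) cube([53, 53, 419]);
translate([357, 1369, 0]) cube([53, 53, 419]);
translate([2388, 166, 0]) cube([53, 53, 419]);
translate([2388, 1369, 0]) cube([53, 53, 419]);
translate([410, 166, 150]) cube([1978, 32, 193]);
translate([410, 1390, 150]) cube([1978, 32, 193]);
translate([357, 219, 150]) cube([32, 1150, 193]);
translate([2409, 219, 150]) cube([32, 1150, 193]);
translate([466, 166, 343]) cube([72, 1256, 18]);
translate([594, 166, 343]) cube([72, 1256, 18]);
translate([722, 166, 343]) cube([72, 1256, 18]);
translate([850, 166, 343]) cube([72, 1256, 18]);
translate([978, 166, 343]) cube([72, 1256, 18]);
translate([1106, 166, 343]) cube([72, 1256, 18]);
translate([1234, 166, 343]) cube([72, 1256, 18]);
translate([1362, 166, 343]) cube([72, 1256, 18]);
translate([1490, 166, 343]) cube([72, 1256, 18]);
translate([1618, 166, 343]) cube([72, 1256, 18]);
translate([1746, 166, 343]) cube([72, 1256, 18]);
translate([1874, 166, 343]) cube([72, 1256, 18]);
translate([2002, 166, 343]) cube([72, 1256, 18]);
translate([2130, 166, 343]) cube([72, 1256, 18]);
translate([2258, 166, 343]) cube([72, 1256, 18]);


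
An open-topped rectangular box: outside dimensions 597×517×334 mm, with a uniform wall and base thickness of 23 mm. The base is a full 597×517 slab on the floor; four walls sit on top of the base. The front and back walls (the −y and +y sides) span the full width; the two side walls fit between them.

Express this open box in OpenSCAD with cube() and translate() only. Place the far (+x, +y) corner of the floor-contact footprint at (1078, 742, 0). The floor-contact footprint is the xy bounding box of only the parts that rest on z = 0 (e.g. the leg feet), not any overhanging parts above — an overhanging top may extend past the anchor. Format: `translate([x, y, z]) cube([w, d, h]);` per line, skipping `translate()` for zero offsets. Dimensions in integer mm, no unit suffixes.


translate([481, 225, 0]) cube([597, 517, 23]);
translate([481, 225, 23]) cube([597, 23, 311]);
translate([481, 719, 23]) cube([597, 23, 311]);
translate([481, 248, 23]) cube([23, 471, 311]);
translate([1055, 248, 23]) cube([23, 471, 311]);


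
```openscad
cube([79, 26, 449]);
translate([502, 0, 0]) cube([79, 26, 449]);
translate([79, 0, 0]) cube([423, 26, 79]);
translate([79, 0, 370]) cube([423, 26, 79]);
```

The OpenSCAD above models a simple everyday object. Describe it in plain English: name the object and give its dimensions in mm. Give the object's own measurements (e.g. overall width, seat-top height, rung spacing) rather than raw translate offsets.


A rectangular picture frame lying in the x–z plane (depth along y). The opening is 423 mm wide (x) by 291 mm tall (z), surrounded by a border 79 mm wide on all four sides. The frame is 26 mm deep and is made of two full-height vertical stiles with two horizontal rails fitted between them.


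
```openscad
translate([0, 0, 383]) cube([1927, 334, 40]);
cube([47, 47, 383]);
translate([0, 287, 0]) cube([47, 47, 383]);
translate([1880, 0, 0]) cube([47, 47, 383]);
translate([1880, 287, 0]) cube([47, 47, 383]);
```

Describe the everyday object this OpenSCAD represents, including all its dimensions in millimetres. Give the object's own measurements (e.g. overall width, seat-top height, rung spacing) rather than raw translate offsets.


A long wooden bench with a 1927 mm (x) × 334 mm (y) seat, 40 mm thick, its top surface 423 mm above the floor. Four 47 mm square legs at the seat corners, flush with the edges, run from z = 0 to the seat underside.


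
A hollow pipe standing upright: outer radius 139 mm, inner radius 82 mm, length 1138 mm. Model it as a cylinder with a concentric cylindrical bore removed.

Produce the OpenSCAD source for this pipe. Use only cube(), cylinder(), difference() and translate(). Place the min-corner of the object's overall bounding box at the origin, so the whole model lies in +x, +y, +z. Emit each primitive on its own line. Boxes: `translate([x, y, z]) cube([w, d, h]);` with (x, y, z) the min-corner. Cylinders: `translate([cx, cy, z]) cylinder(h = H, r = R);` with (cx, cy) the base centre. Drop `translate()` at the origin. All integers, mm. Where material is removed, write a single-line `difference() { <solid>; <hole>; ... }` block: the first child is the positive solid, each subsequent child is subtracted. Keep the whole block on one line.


difference() { translate([139, 139, 0]) cylinder(h = 1138, r = 139); translate([139, 139, 0]) cylinder(h = 1138, r = 82); }


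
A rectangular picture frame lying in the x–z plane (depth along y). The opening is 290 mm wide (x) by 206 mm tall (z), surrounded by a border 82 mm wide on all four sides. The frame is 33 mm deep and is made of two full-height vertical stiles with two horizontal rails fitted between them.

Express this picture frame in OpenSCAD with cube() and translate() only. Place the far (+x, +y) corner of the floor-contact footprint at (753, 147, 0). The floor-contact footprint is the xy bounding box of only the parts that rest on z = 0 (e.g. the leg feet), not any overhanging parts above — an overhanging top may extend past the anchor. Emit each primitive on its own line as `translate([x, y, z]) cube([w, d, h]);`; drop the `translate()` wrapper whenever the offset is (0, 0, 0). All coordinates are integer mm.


translate([299, 114, 0]) cube([82, 33, 370]);
translate([671, 114, 0]) cube([82, 33, 370]);
translate([381, 114, 0]) cube([290, 33, 82]);
translate([381, 114, 288]) cube([290, 33, 82]);


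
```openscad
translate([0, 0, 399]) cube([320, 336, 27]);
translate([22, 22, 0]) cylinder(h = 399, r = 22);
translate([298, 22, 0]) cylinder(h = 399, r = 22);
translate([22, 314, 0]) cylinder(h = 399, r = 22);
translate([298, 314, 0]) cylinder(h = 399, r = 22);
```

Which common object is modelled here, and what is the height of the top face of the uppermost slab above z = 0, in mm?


A stool. The seat height is 426 mm.

A 320×336×27 slab at z = 399 on four corner cylinders — a stool. The seat top is 399 + 27 = 426 mm.


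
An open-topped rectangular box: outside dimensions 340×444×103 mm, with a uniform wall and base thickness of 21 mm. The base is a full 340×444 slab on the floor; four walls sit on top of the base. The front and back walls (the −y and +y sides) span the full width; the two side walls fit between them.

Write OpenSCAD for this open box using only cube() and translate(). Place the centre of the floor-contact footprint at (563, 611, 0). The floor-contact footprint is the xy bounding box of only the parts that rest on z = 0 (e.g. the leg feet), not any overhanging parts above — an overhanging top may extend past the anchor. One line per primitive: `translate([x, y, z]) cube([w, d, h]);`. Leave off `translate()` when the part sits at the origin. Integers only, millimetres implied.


translate([393, 389, 0]) cube([340, 444, 21]);
translate([393, 389, 21]) cube([340, 21, 82]);
translate([393, 812, 21]) cube([340, 21, 82]);
translate([393, 410, 21]) cube([21, 402, 82]);
translate([712, 410, 21]) cube([21, 402, 82]);


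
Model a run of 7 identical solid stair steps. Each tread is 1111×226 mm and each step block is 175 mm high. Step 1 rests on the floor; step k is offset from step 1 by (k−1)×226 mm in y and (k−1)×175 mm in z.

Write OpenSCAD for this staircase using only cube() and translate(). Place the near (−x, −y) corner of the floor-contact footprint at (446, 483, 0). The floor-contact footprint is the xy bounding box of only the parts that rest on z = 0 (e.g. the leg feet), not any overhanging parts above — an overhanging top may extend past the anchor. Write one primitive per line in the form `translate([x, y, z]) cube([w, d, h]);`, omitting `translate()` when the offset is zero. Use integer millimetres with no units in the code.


translate([446, 483, 0]) cube([1111, 226, 175]);
translate([446, 709, 175]) cube([1111, 226, 175]);
translate([446, 935, 350]) cube([1111, 226, 175]);
translate([446, 1161, 525]) cube([1111, 226, 175]);
translate([446, 1387, 700]) cube([1111, 226, 175]);
translate([446, 1613, 875]) cube([1111, 226, 175]);
translate([446, 1839, 1050]) cube([1111, 226, 175]);


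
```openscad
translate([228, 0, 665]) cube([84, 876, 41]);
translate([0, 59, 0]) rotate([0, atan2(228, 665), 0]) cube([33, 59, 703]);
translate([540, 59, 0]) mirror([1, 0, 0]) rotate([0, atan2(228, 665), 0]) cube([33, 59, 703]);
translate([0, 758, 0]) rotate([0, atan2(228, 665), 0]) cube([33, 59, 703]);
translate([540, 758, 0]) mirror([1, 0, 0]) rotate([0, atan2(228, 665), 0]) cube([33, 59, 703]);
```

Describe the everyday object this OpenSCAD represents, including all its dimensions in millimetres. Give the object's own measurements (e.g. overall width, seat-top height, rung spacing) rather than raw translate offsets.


A sawhorse. A 84×876×41 mm beam (x, y, z) sits on two A-frame leg pairs. Each pair is two raked legs of 33×59 mm section (59 mm along y) splaying symmetrically in x. Each leg rises 665 mm vertically over 228 mm of horizontal reach and is 703 mm long along its own axis. Every leg's outer bottom edge rests on the floor and its outer top edge meets a bottom edge of the beam — the left legs (tilting toward +x) meet the beam's −x bottom edge, the right legs (their mirror images, tilting toward −x) meet its +x bottom edge — so the leg tops tuck under the beam, the beam's underside is 665 mm above the floor, and the feet are 540 mm apart outside-to-outside with the beam centred between them. The two leg pairs are set in 59 mm from either end of the beam.


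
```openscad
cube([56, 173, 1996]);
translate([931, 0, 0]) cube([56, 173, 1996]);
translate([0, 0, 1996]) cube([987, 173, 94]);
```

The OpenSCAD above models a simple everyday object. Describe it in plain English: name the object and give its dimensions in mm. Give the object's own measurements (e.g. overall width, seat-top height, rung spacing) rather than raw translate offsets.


A door frame. The clear opening is 875 mm wide and 1996 mm high. Two 56 mm wide jambs, 173 mm deep, stand either side of the opening from the floor to the top of the opening. A 94 mm thick head sits across the top of both jambs, spanning the full outside width of the frame.


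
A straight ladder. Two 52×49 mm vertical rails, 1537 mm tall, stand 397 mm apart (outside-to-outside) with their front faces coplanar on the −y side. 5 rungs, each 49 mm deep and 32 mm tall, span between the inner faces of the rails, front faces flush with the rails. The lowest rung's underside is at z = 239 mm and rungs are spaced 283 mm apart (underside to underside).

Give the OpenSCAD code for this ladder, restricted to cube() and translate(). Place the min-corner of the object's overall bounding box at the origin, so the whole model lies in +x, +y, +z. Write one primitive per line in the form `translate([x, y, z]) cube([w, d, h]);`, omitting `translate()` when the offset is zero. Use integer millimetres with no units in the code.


// rung span = 397 - 2*52 = 293
// rung[k] z = 239 + k*283
cube([52, 49, 1537]);
translate([345, 0, 0]) cube([52, 49, 1537]);
translate([52, 0, 239]) cube([293, 49, 32]);
translate([52, 0, 522]) cube([293, 49, 32]);
translate([52, 0, 805]) cube([293, 49, 32]);
translate([52, 0, 1088]) cube([293, 49, 32]);
translate([52, 0, 1371]) cube([293, 49, 32]);


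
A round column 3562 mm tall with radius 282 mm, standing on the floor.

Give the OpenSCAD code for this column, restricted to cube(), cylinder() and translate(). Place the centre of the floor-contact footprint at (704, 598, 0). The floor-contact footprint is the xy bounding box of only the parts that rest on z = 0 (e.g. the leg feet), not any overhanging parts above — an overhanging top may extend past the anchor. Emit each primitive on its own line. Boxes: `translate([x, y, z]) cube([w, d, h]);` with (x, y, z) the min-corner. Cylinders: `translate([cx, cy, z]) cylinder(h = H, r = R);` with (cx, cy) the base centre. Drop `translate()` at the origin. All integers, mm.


translate([704, 598, 0]) cylinder(h = 3562, r = 282);


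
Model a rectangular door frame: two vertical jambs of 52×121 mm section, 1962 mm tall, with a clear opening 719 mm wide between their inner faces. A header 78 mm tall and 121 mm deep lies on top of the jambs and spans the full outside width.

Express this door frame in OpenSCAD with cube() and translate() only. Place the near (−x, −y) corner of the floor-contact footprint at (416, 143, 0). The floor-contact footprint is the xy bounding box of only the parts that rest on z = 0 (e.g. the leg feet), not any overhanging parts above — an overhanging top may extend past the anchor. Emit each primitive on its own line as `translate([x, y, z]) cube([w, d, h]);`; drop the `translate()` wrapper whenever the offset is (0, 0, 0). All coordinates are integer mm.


translate([416, 143, 0]) cube([52, 121, 1962]);
translate([1187, 143, 0]) cube([52, 121, 1962]);
translate([416, 143, 1962]) cube([823, 121, 78]);


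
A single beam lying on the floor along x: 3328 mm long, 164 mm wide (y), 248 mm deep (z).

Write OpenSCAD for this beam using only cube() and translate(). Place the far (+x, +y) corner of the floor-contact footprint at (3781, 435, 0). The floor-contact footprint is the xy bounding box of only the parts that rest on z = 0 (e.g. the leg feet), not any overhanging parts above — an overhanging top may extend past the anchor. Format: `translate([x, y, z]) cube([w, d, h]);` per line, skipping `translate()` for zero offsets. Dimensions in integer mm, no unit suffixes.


translate([453, 271, 0]) cube([3328, 164, 248]);


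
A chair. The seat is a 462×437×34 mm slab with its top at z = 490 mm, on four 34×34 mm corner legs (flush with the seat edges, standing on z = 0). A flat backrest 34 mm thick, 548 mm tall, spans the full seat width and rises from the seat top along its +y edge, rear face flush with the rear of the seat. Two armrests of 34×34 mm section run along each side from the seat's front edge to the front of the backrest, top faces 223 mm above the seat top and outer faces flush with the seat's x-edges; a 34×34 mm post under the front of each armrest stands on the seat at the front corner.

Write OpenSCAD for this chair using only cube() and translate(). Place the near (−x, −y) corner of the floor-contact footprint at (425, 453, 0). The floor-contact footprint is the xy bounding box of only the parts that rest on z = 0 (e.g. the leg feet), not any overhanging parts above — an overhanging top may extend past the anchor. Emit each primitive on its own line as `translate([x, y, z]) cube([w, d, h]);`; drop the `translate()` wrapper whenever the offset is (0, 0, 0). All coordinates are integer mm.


translate([425, 453, 456]) cube([462, 437, 34]);
translate([425, 453, 0]) cube([34, 34, 456]);
translate([853, 453, 0]) cube([34, 34, 456]);
translate([425, 856, 0]) cube([34, 34, 456]);
translate([853, 856, 0]) cube([34, 34, 456]);
translate([425, 856, 490]) cube([462, 34, 548]);
translate([425, 453, 679]) cube([34, 403, 34]);
translate([853, 453, 679]) cube([34, 403, 34]);
translate([425, 453, 490]) cube([34, 34, 189]);
translate([853, 453, 490]) cube([34, 34, 189]);
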